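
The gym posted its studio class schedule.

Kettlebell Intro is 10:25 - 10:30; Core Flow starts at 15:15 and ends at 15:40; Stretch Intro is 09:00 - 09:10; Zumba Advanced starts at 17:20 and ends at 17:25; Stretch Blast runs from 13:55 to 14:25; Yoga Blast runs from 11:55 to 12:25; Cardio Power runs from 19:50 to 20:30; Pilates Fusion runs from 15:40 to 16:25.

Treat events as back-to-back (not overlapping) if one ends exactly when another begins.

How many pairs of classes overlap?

Sorted by start: Stretch Intro, Kettlebell Intro, Yoga Blast, Stretch Blast, Core Flow, Pilates Fusion, Zumba Advanced, Cardio Power.
Kettlebell Intro starts after Stretch Intro ends, so nothing later overlaps Stretch Intro either.
Yoga Blast starts after Kettlebell Intro ends, so nothing later overlaps Kettlebell Intro either.
Stretch Blast starts after Yoga Blast ends, so nothing later overlaps Yoga Blast either.
Core Flow starts after Stretch Blast ends, so nothing later overlaps Stretch Blast either.
Pilates Fusion starts exactly when Core Flow ends (back-to-back, no overlap), so nothing later overlaps Core Flow either.
Zumba Advanced starts after Pilates Fusion ends, so nothing later overlaps Pilates Fusion either.
Cardio Power starts after Zumba Advanced ends.
No pair overlaps.

0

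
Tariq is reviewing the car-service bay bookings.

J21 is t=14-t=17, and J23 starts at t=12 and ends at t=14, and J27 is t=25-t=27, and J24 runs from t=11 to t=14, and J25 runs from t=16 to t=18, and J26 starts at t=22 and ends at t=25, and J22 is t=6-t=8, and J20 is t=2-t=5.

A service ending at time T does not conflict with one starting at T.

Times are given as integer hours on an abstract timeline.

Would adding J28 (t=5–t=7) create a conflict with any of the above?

J20: ends t=5 at or before J28 starts t=5 → clear.
J22: starts t=6 before J28 ends t=7, and ends t=8 after J28 starts t=5 → overlap.
J24: starts t=11 at or after J28 ends t=7 → clear.
J23: starts t=12 at or after J28 ends t=7 → clear.
J21: starts t=14 at or after J28 ends t=7 → clear.
J25: starts t=16 at or after J28 ends t=7 → clear.
J26: starts t=22 at or after J28 ends t=7 → clear.
J27: starts t=25 at or after J28 ends t=7 → clear.
J28 overlaps J22.

Yes — it overlaps J22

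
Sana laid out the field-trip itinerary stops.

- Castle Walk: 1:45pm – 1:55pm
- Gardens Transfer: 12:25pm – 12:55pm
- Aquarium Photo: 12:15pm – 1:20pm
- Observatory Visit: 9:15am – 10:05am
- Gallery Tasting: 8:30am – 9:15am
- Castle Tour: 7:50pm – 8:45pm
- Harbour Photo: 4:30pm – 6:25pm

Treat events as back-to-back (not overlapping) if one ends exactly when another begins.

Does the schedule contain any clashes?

Yes

Check each pair: they overlap iff neither finishes before the other starts.
Sorted by start: Gallery Tasting, Observatory Visit, Aquarium Photo, Gardens Transfer, Castle Walk, Harbour Photo, Castle Tour.
Observatory Visit starts exactly when Gallery Tasting ends (back-to-back, no overlap), so nothing later overlaps Gallery Tasting either.
Aquarium Photo starts after Observatory Visit ends, so nothing later overlaps Observatory Visit either.
Gardens Transfer starts before Aquarium Photo ends → Aquarium Photo and Gardens Transfer overlap.
That's a conflict, so the schedule is not conflict-free.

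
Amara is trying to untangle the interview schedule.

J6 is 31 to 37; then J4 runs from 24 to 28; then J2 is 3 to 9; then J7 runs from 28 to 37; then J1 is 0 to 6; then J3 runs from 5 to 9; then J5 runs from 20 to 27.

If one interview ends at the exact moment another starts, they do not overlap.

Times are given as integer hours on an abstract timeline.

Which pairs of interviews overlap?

Two intervals overlap when each starts before the other ends.
Sorted by start: J1, J2, J3, J5, J4, J7, J6.
J2 starts before J1 ends → J1 and J2 overlap.
J3 starts before J1 ends → J1 and J3 overlap.
J5 starts after J1 ends; J1 is clear from here.
J3 starts before J2 ends → J2 and J3 overlap.
J5 starts after J2 ends; J2 is clear from here.
J5 starts after J3 ends; J3 is clear from here.
J4 starts before J5 ends → J5 and J4 overlap.
J7 starts after J5 ends; J5 is clear from here.
J7 starts exactly when J4 ends (back-to-back, no overlap); J4 is clear from here.
J6 starts before J7 ends → J7 and J6 overlap.

J1 & J2, J1 & J3, J2 & J3, J4 & J5, J6 & J7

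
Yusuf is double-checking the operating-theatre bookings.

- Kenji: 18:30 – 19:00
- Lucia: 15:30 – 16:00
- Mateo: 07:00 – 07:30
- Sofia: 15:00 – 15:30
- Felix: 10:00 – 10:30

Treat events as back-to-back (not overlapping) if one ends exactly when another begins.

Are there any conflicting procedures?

No

Two intervals overlap when each starts before the other ends.
Sorted by start: Mateo, Felix, Sofia, Lucia, Kenji.
Felix starts after Mateo ends, so Mateo has no further overlaps.
Sofia starts after Felix ends, so Felix has no further overlaps.
Lucia starts exactly when Sofia ends (back-to-back, no overlap), so Sofia has no further overlaps.
Kenji starts after Lucia ends.
Every pair is clear; the schedule has no overlaps.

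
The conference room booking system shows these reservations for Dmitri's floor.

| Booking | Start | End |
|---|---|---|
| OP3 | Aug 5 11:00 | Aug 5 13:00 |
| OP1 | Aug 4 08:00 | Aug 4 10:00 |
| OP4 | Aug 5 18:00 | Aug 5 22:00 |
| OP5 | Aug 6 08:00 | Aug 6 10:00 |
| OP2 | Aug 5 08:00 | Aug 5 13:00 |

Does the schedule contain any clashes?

Two intervals overlap when each starts before the other ends.
Sorted by start: OP1, OP2, OP3, OP4, OP5.
OP2 starts after OP1 ends — done with OP1.
OP3 starts before OP2 ends → OP2 and OP3 overlap.
That's a conflict, so the schedule is not conflict-free.

Yes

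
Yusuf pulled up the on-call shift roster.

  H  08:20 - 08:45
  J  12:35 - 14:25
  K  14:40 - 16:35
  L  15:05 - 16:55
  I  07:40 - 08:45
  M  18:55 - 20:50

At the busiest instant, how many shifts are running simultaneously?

Walk through starts and ends in time order (an end at T is processed before a start at T):
07:40 start I → 1
08:20 start H → 2
08:45 end H → 1
08:45 end I → 0
12:35 start J → 1
14:25 end J → 0
14:40 start K → 1
15:05 start L → 2
16:35 end K → 1
16:55 end L → 0
18:55 start M → 1
20:50 end M → 0
Peak is 2, at 08:20 (H, I).

2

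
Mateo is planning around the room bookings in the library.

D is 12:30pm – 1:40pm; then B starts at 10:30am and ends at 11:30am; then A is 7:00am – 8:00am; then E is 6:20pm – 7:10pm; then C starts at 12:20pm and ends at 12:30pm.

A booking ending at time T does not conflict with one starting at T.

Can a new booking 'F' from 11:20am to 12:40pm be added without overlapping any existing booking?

No — it overlaps B, C, D

A: ends 8:00am at or before F starts 11:20am → clear.
B: starts 10:30am before F ends 12:40pm, and ends 11:30am after F starts 11:20am → overlap.
C: starts 12:20pm before F ends 12:40pm, and ends 12:30pm after F starts 11:20am → overlap.
D: starts 12:30pm before F ends 12:40pm, and ends 1:40pm after F starts 11:20am → overlap.
E: starts 6:20pm at or after F ends 12:40pm → clear.
F overlaps B, C, D.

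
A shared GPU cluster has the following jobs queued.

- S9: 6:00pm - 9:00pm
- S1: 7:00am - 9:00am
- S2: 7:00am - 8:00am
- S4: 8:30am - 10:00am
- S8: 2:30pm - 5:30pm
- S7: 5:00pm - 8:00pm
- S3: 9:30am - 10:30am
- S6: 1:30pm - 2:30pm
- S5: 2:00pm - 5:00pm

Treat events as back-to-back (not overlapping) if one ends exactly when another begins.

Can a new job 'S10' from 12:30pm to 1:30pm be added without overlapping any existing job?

Yes — the slot is free

S1: ends 9:00am at or before S10 starts 12:30pm → clear.
S2: ends 8:00am at or before S10 starts 12:30pm → clear.
S4: ends 10:00am at or before S10 starts 12:30pm → clear.
S3: ends 10:30am at or before S10 starts 12:30pm → clear.
S6: starts 1:30pm at or after S10 ends 1:30pm → clear.
S5: starts 2:00pm at or after S10 ends 1:30pm → clear.
S8: starts 2:30pm at or after S10 ends 1:30pm → clear.
S7: starts 5:00pm at or after S10 ends 1:30pm → clear.
S9: starts 6:00pm at or after S10 ends 1:30pm → clear.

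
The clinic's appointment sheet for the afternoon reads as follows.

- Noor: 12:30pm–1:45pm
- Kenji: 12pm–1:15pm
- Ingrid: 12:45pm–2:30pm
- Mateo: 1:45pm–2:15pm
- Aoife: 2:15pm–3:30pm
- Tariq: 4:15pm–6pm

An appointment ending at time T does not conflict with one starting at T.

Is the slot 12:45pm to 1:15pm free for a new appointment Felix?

Kenji: starts 12pm before Felix ends 1:15pm, and ends 1:15pm after Felix starts 12:45pm → overlap.
Noor: starts 12:30pm before Felix ends 1:15pm, and ends 1:45pm after Felix starts 12:45pm → overlap.
Ingrid: starts 12:45pm before Felix ends 1:15pm, and ends 2:30pm after Felix starts 12:45pm → overlap.
Mateo: starts 1:45pm at or after Felix ends 1:15pm → clear.
Aoife: starts 2:15pm at or after Felix ends 1:15pm → clear.
Tariq: starts 4:15pm at or after Felix ends 1:15pm → clear.
Felix overlaps Noor, Kenji, Ingrid.

No — it overlaps Ingrid, Kenji, Noor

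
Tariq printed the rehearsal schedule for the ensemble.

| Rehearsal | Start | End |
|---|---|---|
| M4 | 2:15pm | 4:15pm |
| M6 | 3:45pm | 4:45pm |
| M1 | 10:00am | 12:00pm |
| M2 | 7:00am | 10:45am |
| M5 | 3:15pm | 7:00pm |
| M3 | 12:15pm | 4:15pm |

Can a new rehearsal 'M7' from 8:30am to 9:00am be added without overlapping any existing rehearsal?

M2: starts 7:00am before M7 ends 9:00am, and ends 10:45am after M7 starts 8:30am → overlap.
M1: starts 10:00am at or after M7 ends 9:00am → clear.
M3: starts 12:15pm at or after M7 ends 9:00am → clear.
M4: starts 2:15pm at or after M7 ends 9:00am → clear.
M5: starts 3:15pm at or after M7 ends 9:00am → clear.
M6: starts 3:45pm at or after M7 ends 9:00am → clear.
M7 overlaps M2.

No — it overlaps M2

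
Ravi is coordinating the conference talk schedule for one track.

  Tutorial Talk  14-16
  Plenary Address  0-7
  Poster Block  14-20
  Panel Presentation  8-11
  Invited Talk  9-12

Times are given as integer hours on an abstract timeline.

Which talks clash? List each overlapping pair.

Sorted by start: Plenary Address, Panel Presentation, Invited Talk, Tutorial Talk, Poster Block.
Panel Presentation starts after Plenary Address ends, so nothing later overlaps Plenary Address either.
Invited Talk starts before Panel Presentation ends → Panel Presentation and Invited Talk overlap.
Tutorial Talk starts after Panel Presentation ends, so nothing later overlaps Panel Presentation either.
Tutorial Talk starts after Invited Talk ends, so nothing later overlaps Invited Talk either.
Poster Block starts before Tutorial Talk ends → Tutorial Talk and Poster Block overlap.

Invited Talk & Panel Presentation, Poster Block & Tutorial Talk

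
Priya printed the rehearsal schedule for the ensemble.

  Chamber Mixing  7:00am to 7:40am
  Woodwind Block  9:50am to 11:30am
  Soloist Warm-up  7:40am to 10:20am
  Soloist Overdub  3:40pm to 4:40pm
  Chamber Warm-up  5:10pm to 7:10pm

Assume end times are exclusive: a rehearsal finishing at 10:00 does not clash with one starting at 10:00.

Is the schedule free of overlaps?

Sorted by start: Chamber Mixing, Soloist Warm-up, Woodwind Block, Soloist Overdub, Chamber Warm-up.
Soloist Warm-up starts exactly when Chamber Mixing ends (back-to-back, no overlap), so Chamber Mixing has no further overlaps.
Woodwind Block starts before Soloist Warm-up ends → Soloist Warm-up and Woodwind Block overlap.
That's a conflict, so the schedule is not conflict-free.

No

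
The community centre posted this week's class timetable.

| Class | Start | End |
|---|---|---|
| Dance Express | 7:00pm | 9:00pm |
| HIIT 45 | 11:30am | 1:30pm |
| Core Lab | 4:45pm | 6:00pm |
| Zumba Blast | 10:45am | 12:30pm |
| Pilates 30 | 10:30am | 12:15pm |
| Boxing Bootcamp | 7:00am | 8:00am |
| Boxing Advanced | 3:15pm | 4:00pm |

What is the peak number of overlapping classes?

Sweep the timeline, counting +1 at each start and −1 at each end (ends before starts at a tie):
7:00am start Boxing Bootcamp → 1
8:00am end Boxing Bootcamp → 0
10:30am start Pilates 30 → 1
10:45am start Zumba Blast → 2
11:30am start HIIT 45 → 3
12:15pm end Pilates 30 → 2
12:30pm end Zumba Blast → 1
1:30pm end HIIT 45 → 0
3:15pm start Boxing Advanced → 1
4:00pm end Boxing Advanced → 0
4:45pm start Core Lab → 1
6:00pm end Core Lab → 0
7:00pm start Dance Express → 1
9:00pm end Dance Express → 0
Peak is 3, at 11:30am (HIIT 45, Pilates 30, Zumba Blast).

3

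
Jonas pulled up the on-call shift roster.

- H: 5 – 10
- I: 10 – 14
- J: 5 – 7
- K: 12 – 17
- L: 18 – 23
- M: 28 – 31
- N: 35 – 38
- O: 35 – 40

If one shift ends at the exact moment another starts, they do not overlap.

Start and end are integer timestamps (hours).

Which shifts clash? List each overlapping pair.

Sorted by start: H, J, I, K, L, M, N, O.
J starts before H ends → H and J overlap.
I starts exactly when H ends (back-to-back, no overlap); H is clear from here.
I starts after J ends; J is clear from here.
K starts before I ends → I and K overlap.
L starts after I ends; I is clear from here.
L starts after K ends; K is clear from here.
M starts after L ends; L is clear from here.
N starts after M ends; M is clear from here.
O starts before N ends → N and O overlap.

H & J, I & K, N & O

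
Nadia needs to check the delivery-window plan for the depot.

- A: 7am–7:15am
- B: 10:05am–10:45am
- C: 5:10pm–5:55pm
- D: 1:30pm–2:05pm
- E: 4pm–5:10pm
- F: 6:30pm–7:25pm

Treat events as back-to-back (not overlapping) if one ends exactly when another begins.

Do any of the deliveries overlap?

No

Check each pair: they overlap iff neither finishes before the other starts.
Sorted by start: A, B, D, E, C, F.
B starts after A ends, so nothing later overlaps A either.
D starts after B ends, so nothing later overlaps B either.
E starts after D ends, so nothing later overlaps D either.
C starts exactly when E ends (back-to-back, no overlap), so nothing later overlaps E either.
F starts after C ends.
Every pair is clear; the schedule has no overlaps.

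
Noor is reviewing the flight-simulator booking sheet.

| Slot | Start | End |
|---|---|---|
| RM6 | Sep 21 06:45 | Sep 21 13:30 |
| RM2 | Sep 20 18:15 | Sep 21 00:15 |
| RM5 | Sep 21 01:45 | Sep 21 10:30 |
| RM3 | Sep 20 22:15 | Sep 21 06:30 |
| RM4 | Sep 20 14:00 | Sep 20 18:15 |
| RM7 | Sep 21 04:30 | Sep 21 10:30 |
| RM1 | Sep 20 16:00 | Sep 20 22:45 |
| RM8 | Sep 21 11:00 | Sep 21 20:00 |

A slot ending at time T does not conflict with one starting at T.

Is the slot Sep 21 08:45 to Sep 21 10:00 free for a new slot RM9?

RM4: ends Sep 20 18:15 at or before RM9 starts Sep 21 08:45 → clear.
RM1: ends Sep 20 22:45 at or before RM9 starts Sep 21 08:45 → clear.
RM2: ends Sep 21 00:15 at or before RM9 starts Sep 21 08:45 → clear.
RM3: ends Sep 21 06:30 at or before RM9 starts Sep 21 08:45 → clear.
RM5: starts Sep 21 01:45 before RM9 ends Sep 21 10:00, and ends Sep 21 10:30 after RM9 starts Sep 21 08:45 → overlap.
RM7: starts Sep 21 04:30 before RM9 ends Sep 21 10:00, and ends Sep 21 10:30 after RM9 starts Sep 21 08:45 → overlap.
RM6: starts Sep 21 06:45 before RM9 ends Sep 21 10:00, and ends Sep 21 13:30 after RM9 starts Sep 21 08:45 → overlap.
RM8: starts Sep 21 11:00 at or after RM9 ends Sep 21 10:00 → clear.
RM9 overlaps RM5, RM6, RM7.

No — it overlaps RM5, RM6, RM7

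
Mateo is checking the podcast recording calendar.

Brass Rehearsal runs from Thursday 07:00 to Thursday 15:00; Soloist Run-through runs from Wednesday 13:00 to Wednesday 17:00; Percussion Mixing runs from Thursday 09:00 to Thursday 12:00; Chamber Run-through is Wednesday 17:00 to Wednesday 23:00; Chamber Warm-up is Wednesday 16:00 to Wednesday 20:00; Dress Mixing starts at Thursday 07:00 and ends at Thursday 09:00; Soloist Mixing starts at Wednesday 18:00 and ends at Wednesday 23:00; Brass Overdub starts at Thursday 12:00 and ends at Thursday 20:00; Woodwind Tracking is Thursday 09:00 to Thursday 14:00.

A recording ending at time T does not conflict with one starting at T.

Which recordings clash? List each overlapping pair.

Brass Overdub & Brass Rehearsal, Brass Overdub & Woodwind Tracking, Brass Rehearsal & Dress Mixing, Brass Rehearsal & Percussion Mixing, Brass Rehearsal & Woodwind Tracking, Chamber Run-through & Chamber Warm-up, Chamber Run-through & Soloist Mixing, Chamber Warm-up & Soloist Mixing, Chamber Warm-up & Soloist Run-through, Percussion Mixing & Woodwind Tracking

Check each pair: they overlap iff neither finishes before the other starts.
Sorted by start: Soloist Run-through, Chamber Warm-up, Chamber Run-through, Soloist Mixing, Dress Mixing, Brass Rehearsal, Woodwind Tracking, Percussion Mixing, Brass Overdub.
Chamber Warm-up starts before Soloist Run-through ends → Soloist Run-through and Chamber Warm-up overlap.
Chamber Run-through starts exactly when Soloist Run-through ends (back-to-back, no overlap), so Soloist Run-through has no further overlaps.
Chamber Run-through starts before Chamber Warm-up ends → Chamber Warm-up and Chamber Run-through overlap.
Soloist Mixing starts before Chamber Warm-up ends → Chamber Warm-up and Soloist Mixing overlap.
Dress Mixing starts after Chamber Warm-up ends, so Chamber Warm-up has no further overlaps.
Soloist Mixing starts before Chamber Run-through ends → Chamber Run-through and Soloist Mixing overlap.
Dress Mixing starts after Chamber Run-through ends, so Chamber Run-through has no further overlaps.
Dress Mixing starts after Soloist Mixing ends, so Soloist Mixing has no further overlaps.
Brass Rehearsal starts before Dress Mixing ends → Dress Mixing and Brass Rehearsal overlap.
Woodwind Tracking starts exactly when Dress Mixing ends (back-to-back, no overlap), so Dress Mixing has no further overlaps.
Woodwind Tracking starts before Brass Rehearsal ends → Brass Rehearsal and Woodwind Tracking overlap.
Percussion Mixing starts before Brass Rehearsal ends → Brass Rehearsal and Percussion Mixing overlap.
Brass Overdub starts before Brass Rehearsal ends → Brass Rehearsal and Brass Overdub overlap.
Percussion Mixing starts before Woodwind Tracking ends → Woodwind Tracking and Percussion Mixing overlap.
Brass Overdub starts before Woodwind Tracking ends → Woodwind Tracking and Brass Overdub overlap.
Brass Overdub starts exactly when Percussion Mixing ends (back-to-back, no overlap).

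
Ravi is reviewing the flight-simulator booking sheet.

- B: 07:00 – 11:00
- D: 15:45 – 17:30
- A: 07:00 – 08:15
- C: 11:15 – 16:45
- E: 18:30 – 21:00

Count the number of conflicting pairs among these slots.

Sorted by start: A, B, C, D, E.
B starts before A ends → A and B overlap.
C starts after A ends, so nothing later overlaps A either.
C starts after B ends, so nothing later overlaps B either.
D starts before C ends → C and D overlap.
E starts after C ends.
E starts after D ends.
Overlapping pairs: A & B, C & D — 2 in total.

2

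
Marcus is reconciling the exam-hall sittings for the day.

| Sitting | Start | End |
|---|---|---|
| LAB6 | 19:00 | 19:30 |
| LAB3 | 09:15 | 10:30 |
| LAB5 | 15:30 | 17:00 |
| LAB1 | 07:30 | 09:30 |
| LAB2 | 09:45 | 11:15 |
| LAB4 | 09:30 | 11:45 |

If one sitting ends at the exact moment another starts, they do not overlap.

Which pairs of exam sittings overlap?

Sorted by start: LAB1, LAB3, LAB4, LAB2, LAB5, LAB6.
LAB3 starts before LAB1 ends → LAB1 and LAB3 overlap.
LAB4 starts exactly when LAB1 ends (back-to-back, no overlap), so nothing later overlaps LAB1 either.
LAB4 starts before LAB3 ends → LAB3 and LAB4 overlap.
LAB2 starts before LAB3 ends → LAB3 and LAB2 overlap.
LAB5 starts after LAB3 ends, so nothing later overlaps LAB3 either.
LAB2 starts before LAB4 ends → LAB4 and LAB2 overlap.
LAB5 starts after LAB4 ends, so nothing later overlaps LAB4 either.
LAB5 starts after LAB2 ends, so nothing later overlaps LAB2 either.
LAB6 starts after LAB5 ends.

LAB1 & LAB3, LAB2 & LAB3, LAB2 & LAB4, LAB3 & LAB4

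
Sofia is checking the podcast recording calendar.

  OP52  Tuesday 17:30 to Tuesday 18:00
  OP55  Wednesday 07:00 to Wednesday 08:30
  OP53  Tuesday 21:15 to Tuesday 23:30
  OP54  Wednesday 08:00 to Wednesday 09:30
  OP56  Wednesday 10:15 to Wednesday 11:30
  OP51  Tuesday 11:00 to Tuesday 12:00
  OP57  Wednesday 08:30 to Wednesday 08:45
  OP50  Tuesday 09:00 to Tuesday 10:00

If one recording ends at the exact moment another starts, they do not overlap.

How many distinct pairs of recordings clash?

Two intervals overlap when each starts before the other ends.
Sorted by start: OP50, OP51, OP52, OP53, OP55, OP54, OP57, OP56.
OP51 starts after OP50 ends, so OP50 has no further overlaps.
OP52 starts after OP51 ends, so OP51 has no further overlaps.
OP53 starts after OP52 ends, so OP52 has no further overlaps.
OP55 starts after OP53 ends, so OP53 has no further overlaps.
OP54 starts before OP55 ends → OP55 and OP54 overlap.
OP57 starts exactly when OP55 ends (back-to-back, no overlap), so OP55 has no further overlaps.
OP57 starts before OP54 ends → OP54 and OP57 overlap.
OP56 starts after OP54 ends.
OP56 starts after OP57 ends.
Overlapping pairs: OP54 & OP55, OP54 & OP57 — 2 in total.

2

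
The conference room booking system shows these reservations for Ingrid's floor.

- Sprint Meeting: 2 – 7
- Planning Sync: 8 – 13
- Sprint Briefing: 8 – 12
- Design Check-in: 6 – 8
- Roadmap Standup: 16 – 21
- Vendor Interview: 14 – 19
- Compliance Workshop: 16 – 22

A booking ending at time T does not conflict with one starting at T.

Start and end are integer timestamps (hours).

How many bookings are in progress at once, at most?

Walk through starts and ends in time order (an end at T is processed before a start at T):
2 start Sprint Meeting → 1
6 start Design Check-in → 2
7 end Sprint Meeting → 1
8 end Design Check-in → 0
8 start Planning Sync → 1
8 start Sprint Briefing → 2
12 end Sprint Briefing → 1
13 end Planning Sync → 0
14 start Vendor Interview → 1
16 start Compliance Workshop → 2
16 start Roadmap Standup → 3
19 end Vendor Interview → 2
21 end Roadmap Standup → 1
22 end Compliance Workshop → 0
Peak is 3, at 16 (Compliance Workshop, Roadmap Standup, Vendor Interview).

3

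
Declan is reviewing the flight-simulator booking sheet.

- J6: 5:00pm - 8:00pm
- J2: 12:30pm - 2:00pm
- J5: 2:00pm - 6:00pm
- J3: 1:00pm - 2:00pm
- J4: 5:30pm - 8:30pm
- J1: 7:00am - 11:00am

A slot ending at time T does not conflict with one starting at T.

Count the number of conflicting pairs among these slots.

4

Sorted by start: J1, J2, J3, J5, J6, J4.
J2 starts after J1 ends, so J1 has no further overlaps.
J3 starts before J2 ends → J2 and J3 overlap.
J5 starts exactly when J2 ends (back-to-back, no overlap), so J2 has no further overlaps.
J5 starts exactly when J3 ends (back-to-back, no overlap), so J3 has no further overlaps.
J6 starts before J5 ends → J5 and J6 overlap.
J4 starts before J5 ends → J5 and J4 overlap.
J4 starts before J6 ends → J6 and J4 overlap.
Overlapping pairs: J2 & J3, J4 & J5, J4 & J6, J5 & J6 — 4 in total.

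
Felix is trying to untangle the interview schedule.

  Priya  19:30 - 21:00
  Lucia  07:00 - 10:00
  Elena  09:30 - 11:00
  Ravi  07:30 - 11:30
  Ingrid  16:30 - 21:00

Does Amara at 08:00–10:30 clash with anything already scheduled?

Lucia: starts 07:00 before Amara ends 10:30, and ends 10:00 after Amara starts 08:00 → overlap.
Ravi: starts 07:30 before Amara ends 10:30, and ends 11:30 after Amara starts 08:00 → overlap.
Elena: starts 09:30 before Amara ends 10:30, and ends 11:00 after Amara starts 08:00 → overlap.
Ingrid: starts 16:30 at or after Amara ends 10:30 → clear.
Priya: starts 19:30 at or after Amara ends 10:30 → clear.
Amara overlaps Lucia, Ravi, Elena.

Yes — it overlaps Elena, Lucia, Ravi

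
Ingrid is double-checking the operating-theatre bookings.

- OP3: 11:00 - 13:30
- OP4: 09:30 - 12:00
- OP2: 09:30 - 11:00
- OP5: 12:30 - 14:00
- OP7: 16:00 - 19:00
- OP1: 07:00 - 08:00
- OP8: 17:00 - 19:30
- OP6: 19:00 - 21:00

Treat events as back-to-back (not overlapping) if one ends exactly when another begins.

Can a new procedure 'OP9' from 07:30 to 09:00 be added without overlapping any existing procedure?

No — it overlaps OP1

OP1: starts 07:00 before OP9 ends 09:00, and ends 08:00 after OP9 starts 07:30 → overlap.
OP2: starts 09:30 at or after OP9 ends 09:00 → clear.
OP4: starts 09:30 at or after OP9 ends 09:00 → clear.
OP3: starts 11:00 at or after OP9 ends 09:00 → clear.
OP5: starts 12:30 at or after OP9 ends 09:00 → clear.
OP7: starts 16:00 at or after OP9 ends 09:00 → clear.
OP8: starts 17:00 at or after OP9 ends 09:00 → clear.
OP6: starts 19:00 at or after OP9 ends 09:00 → clear.
OP9 overlaps OP1.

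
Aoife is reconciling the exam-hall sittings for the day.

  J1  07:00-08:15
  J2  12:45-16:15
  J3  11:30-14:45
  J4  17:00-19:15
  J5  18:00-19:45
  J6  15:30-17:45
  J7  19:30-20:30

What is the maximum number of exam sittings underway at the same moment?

Sort all start/end points and keep a running count:
07:00 start J1 → 1
08:15 end J1 → 0
11:30 start J3 → 1
12:45 start J2 → 2
14:45 end J3 → 1
15:30 start J6 → 2
16:15 end J2 → 1
17:00 start J4 → 2
17:45 end J6 → 1
18:00 start J5 → 2
19:15 end J4 → 1
19:30 start J7 → 2
19:45 end J5 → 1
20:30 end J7 → 0
Peak is 2, at 12:45 (J2, J3).

2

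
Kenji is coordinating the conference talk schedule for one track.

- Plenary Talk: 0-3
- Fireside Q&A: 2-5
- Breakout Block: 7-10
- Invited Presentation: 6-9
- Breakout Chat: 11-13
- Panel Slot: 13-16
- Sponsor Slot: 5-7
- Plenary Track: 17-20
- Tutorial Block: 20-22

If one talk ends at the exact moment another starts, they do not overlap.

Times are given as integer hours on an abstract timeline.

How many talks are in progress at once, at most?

Sweep the timeline, counting +1 at each start and −1 at each end (ends before starts at a tie):
0 start Plenary Talk → 1
2 start Fireside Q&A → 2
3 end Plenary Talk → 1
5 end Fireside Q&A → 0
5 start Sponsor Slot → 1
6 start Invited Presentation → 2
7 end Sponsor Slot → 1
7 start Breakout Block → 2
9 end Invited Presentation → 1
10 end Breakout Block → 0
11 start Breakout Chat → 1
13 end Breakout Chat → 0
13 start Panel Slot → 1
16 end Panel Slot → 0
17 start Plenary Track → 1
20 end Plenary Track → 0
20 start Tutorial Block → 1
22 end Tutorial Block → 0
Peak is 2, at 2 (Fireside Q&A, Plenary Talk).

2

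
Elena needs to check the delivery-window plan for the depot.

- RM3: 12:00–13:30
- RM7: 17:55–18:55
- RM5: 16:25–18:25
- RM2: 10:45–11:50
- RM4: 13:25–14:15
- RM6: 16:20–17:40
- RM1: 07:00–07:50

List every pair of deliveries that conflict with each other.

Sorted by start: RM1, RM2, RM3, RM4, RM6, RM5, RM7.
RM2 starts after RM1 ends — done with RM1.
RM3 starts after RM2 ends — done with RM2.
RM4 starts before RM3 ends → RM3 and RM4 overlap.
RM6 starts after RM3 ends — done with RM3.
RM6 starts after RM4 ends — done with RM4.
RM5 starts before RM6 ends → RM6 and RM5 overlap.
RM7 starts after RM6 ends.
RM7 starts before RM5 ends → RM5 and RM7 overlap.

RM3 & RM4, RM5 & RM6, RM5 & RM7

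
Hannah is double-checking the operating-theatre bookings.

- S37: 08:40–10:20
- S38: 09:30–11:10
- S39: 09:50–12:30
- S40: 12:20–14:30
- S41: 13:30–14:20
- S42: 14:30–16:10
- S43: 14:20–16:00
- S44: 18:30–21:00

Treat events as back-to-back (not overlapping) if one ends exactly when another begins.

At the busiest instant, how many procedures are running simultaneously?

3

Walk through starts and ends in time order (an end at T is processed before a start at T):
08:40 start S37 → 1
09:30 start S38 → 2
09:50 start S39 → 3
10:20 end S37 → 2
11:10 end S38 → 1
12:20 start S40 → 2
12:30 end S39 → 1
13:30 start S41 → 2
14:20 end S41 → 1
14:20 start S43 → 2
14:30 end S40 → 1
14:30 start S42 → 2
16:00 end S43 → 1
16:10 end S42 → 0
18:30 start S44 → 1
21:00 end S44 → 0
Peak is 3, at 09:50 (S37, S38, S39).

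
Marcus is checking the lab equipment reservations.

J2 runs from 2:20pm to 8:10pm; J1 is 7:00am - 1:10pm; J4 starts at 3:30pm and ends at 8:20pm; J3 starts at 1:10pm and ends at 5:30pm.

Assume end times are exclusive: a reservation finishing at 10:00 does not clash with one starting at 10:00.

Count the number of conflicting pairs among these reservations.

3

Sorted by start: J1, J3, J2, J4.
J3 starts exactly when J1 ends (back-to-back, no overlap), so nothing later overlaps J1 either.
J2 starts before J3 ends → J3 and J2 overlap.
J4 starts before J3 ends → J3 and J4 overlap.
J4 starts before J2 ends → J2 and J4 overlap.
Overlapping pairs: J2 & J3, J2 & J4, J3 & J4 — 3 in total.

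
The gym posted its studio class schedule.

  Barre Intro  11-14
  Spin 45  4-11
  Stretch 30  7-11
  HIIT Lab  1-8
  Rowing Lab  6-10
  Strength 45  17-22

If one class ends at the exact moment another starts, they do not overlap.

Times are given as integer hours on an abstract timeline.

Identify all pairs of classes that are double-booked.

Two intervals overlap when each starts before the other ends.
Sorted by start: HIIT Lab, Spin 45, Rowing Lab, Stretch 30, Barre Intro, Strength 45.
Spin 45 starts before HIIT Lab ends → HIIT Lab and Spin 45 overlap.
Rowing Lab starts before HIIT Lab ends → HIIT Lab and Rowing Lab overlap.
Stretch 30 starts before HIIT Lab ends → HIIT Lab and Stretch 30 overlap.
Barre Intro starts after HIIT Lab ends; HIIT Lab is clear from here.
Rowing Lab starts before Spin 45 ends → Spin 45 and Rowing Lab overlap.
Stretch 30 starts before Spin 45 ends → Spin 45 and Stretch 30 overlap.
Barre Intro starts exactly when Spin 45 ends (back-to-back, no overlap); Spin 45 is clear from here.
Stretch 30 starts before Rowing Lab ends → Rowing Lab and Stretch 30 overlap.
Barre Intro starts after Rowing Lab ends; Rowing Lab is clear from here.
Barre Intro starts exactly when Stretch 30 ends (back-to-back, no overlap); Stretch 30 is clear from here.
Strength 45 starts after Barre Intro ends.

HIIT Lab & Rowing Lab, HIIT Lab & Spin 45, HIIT Lab & Stretch 30, Rowing Lab & Spin 45, Rowing Lab & Stretch 30, Spin 45 & Stretch 30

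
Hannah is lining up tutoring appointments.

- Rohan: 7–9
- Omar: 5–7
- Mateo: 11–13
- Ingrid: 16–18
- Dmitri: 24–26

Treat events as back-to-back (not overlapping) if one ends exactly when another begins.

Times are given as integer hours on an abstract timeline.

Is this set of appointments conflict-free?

Yes

Sorted by start: Omar, Rohan, Mateo, Ingrid, Dmitri.
Rohan starts exactly when Omar ends (back-to-back, no overlap), so nothing later overlaps Omar either.
Mateo starts after Rohan ends, so nothing later overlaps Rohan either.
Ingrid starts after Mateo ends, so nothing later overlaps Mateo either.
Dmitri starts after Ingrid ends.
Every pair is clear; the schedule has no overlaps.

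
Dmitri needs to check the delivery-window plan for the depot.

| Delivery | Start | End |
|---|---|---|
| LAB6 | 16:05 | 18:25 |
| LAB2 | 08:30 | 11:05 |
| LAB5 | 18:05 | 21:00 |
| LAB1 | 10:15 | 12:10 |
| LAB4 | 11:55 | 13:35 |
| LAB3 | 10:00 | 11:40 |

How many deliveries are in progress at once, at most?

3

Walk through starts and ends in time order (an end at T is processed before a start at T):
08:30 start LAB2 → 1
10:00 start LAB3 → 2
10:15 start LAB1 → 3
11:05 end LAB2 → 2
11:40 end LAB3 → 1
11:55 start LAB4 → 2
12:10 end LAB1 → 1
13:35 end LAB4 → 0
16:05 start LAB6 → 1
18:05 start LAB5 → 2
18:25 end LAB6 → 1
21:00 end LAB5 → 0
Peak is 3, at 10:15 (LAB1, LAB2, LAB3).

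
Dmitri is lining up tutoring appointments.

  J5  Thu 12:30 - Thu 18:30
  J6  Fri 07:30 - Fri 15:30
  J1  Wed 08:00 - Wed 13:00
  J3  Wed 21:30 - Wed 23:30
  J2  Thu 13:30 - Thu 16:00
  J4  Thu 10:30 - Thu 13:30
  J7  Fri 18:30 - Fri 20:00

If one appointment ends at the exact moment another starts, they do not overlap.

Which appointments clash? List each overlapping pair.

Sorted by start: J1, J3, J4, J5, J2, J6, J7.
J3 starts after J1 ends, so nothing later overlaps J1 either.
J4 starts after J3 ends, so nothing later overlaps J3 either.
J5 starts before J4 ends → J4 and J5 overlap.
J2 starts exactly when J4 ends (back-to-back, no overlap), so nothing later overlaps J4 either.
J2 starts before J5 ends → J5 and J2 overlap.
J6 starts after J5 ends, so nothing later overlaps J5 either.
J6 starts after J2 ends, so nothing later overlaps J2 either.
J7 starts after J6 ends.

J2 & J5, J4 & J5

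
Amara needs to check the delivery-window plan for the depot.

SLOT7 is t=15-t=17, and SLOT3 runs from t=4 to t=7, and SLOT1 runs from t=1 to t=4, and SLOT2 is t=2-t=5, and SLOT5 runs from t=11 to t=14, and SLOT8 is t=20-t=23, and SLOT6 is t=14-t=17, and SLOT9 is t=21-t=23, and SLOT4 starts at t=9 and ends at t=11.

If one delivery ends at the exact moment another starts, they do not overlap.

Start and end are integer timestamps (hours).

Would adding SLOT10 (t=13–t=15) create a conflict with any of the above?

Yes — it overlaps SLOT5, SLOT6

SLOT1: ends t=4 at or before SLOT10 starts t=13 → clear.
SLOT2: ends t=5 at or before SLOT10 starts t=13 → clear.
SLOT3: ends t=7 at or before SLOT10 starts t=13 → clear.
SLOT4: ends t=11 at or before SLOT10 starts t=13 → clear.
SLOT5: starts t=11 before SLOT10 ends t=15, and ends t=14 after SLOT10 starts t=13 → overlap.
SLOT6: starts t=14 before SLOT10 ends t=15, and ends t=17 after SLOT10 starts t=13 → overlap.
SLOT7: starts t=15 at or after SLOT10 ends t=15 → clear.
SLOT8: starts t=20 at or after SLOT10 ends t=15 → clear.
SLOT9: starts t=21 at or after SLOT10 ends t=15 → clear.
SLOT10 overlaps SLOT5, SLOT6.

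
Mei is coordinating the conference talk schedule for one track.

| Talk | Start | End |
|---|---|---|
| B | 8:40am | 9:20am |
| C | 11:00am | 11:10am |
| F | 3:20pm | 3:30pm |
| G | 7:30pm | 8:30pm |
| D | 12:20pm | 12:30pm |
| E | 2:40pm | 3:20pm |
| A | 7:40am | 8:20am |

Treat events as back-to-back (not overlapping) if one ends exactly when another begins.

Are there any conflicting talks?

No

Two intervals overlap when each starts before the other ends.
Sorted by start: A, B, C, D, E, F, G.
B starts after A ends; A is clear from here.
C starts after B ends; B is clear from here.
D starts after C ends; C is clear from here.
E starts after D ends; D is clear from here.
F starts exactly when E ends (back-to-back, no overlap); E is clear from here.
G starts after F ends.
Every pair is clear; the schedule has no overlaps.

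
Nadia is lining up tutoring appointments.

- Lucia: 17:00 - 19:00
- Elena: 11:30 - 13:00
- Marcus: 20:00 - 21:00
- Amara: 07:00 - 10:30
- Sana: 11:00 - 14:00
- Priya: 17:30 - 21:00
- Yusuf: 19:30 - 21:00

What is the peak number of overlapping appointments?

Sort all start/end points and keep a running count:
07:00 start Amara → 1
10:30 end Amara → 0
11:00 start Sana → 1
11:30 start Elena → 2
13:00 end Elena → 1
14:00 end Sana → 0
17:00 start Lucia → 1
17:30 start Priya → 2
19:00 end Lucia → 1
19:30 start Yusuf → 2
20:00 start Marcus → 3
21:00 end Marcus → 2
21:00 end Priya → 1
21:00 end Yusuf → 0
Peak is 3, at 20:00 (Marcus, Priya, Yusuf).

3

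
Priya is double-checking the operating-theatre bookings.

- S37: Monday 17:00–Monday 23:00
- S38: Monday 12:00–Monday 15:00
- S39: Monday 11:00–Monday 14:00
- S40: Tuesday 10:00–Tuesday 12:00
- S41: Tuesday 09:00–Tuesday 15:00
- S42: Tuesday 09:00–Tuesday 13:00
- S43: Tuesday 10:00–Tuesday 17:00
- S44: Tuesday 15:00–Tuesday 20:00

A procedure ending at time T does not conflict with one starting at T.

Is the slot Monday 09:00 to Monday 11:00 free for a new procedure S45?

S39: starts Monday 11:00 at or after S45 ends Monday 11:00 → clear.
S38: starts Monday 12:00 at or after S45 ends Monday 11:00 → clear.
S37: starts Monday 17:00 at or after S45 ends Monday 11:00 → clear.
S41: starts Tuesday 09:00 at or after S45 ends Monday 11:00 → clear.
S42: starts Tuesday 09:00 at or after S45 ends Monday 11:00 → clear.
S40: starts Tuesday 10:00 at or after S45 ends Monday 11:00 → clear.
S43: starts Tuesday 10:00 at or after S45 ends Monday 11:00 → clear.
S44: starts Tuesday 15:00 at or after S45 ends Monday 11:00 → clear.

Yes — the slot is free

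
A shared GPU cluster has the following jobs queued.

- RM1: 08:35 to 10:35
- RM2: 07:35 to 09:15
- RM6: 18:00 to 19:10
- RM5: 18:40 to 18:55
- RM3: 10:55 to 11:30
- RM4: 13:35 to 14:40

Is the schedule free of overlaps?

No

Check each pair: they overlap iff neither finishes before the other starts.
Sorted by start: RM2, RM1, RM3, RM4, RM6, RM5.
RM1 starts before RM2 ends → RM2 and RM1 overlap.
That's a conflict, so the schedule is not conflict-free.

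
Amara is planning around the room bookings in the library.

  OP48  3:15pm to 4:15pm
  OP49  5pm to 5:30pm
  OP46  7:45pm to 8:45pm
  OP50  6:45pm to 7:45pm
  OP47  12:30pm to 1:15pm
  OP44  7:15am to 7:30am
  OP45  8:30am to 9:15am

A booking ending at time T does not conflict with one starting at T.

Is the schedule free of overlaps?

Sorted by start: OP44, OP45, OP47, OP48, OP49, OP50, OP46.
OP45 starts after OP44 ends, so OP44 has no further overlaps.
OP47 starts after OP45 ends, so OP45 has no further overlaps.
OP48 starts after OP47 ends, so OP47 has no further overlaps.
OP49 starts after OP48 ends, so OP48 has no further overlaps.
OP50 starts after OP49 ends, so OP49 has no further overlaps.
OP46 starts exactly when OP50 ends (back-to-back, no overlap).
Every pair is clear; the schedule has no overlaps.

Yes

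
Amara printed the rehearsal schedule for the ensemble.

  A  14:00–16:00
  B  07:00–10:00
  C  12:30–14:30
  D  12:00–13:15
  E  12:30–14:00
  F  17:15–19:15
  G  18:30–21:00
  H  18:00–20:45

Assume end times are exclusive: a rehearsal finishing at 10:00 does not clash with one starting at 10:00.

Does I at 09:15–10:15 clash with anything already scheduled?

B: starts 07:00 before I ends 10:15, and ends 10:00 after I starts 09:15 → overlap.
D: starts 12:00 at or after I ends 10:15 → clear.
C: starts 12:30 at or after I ends 10:15 → clear.
E: starts 12:30 at or after I ends 10:15 → clear.
A: starts 14:00 at or after I ends 10:15 → clear.
F: starts 17:15 at or after I ends 10:15 → clear.
H: starts 18:00 at or after I ends 10:15 → clear.
G: starts 18:30 at or after I ends 10:15 → clear.
I overlaps B.

Yes — it overlaps B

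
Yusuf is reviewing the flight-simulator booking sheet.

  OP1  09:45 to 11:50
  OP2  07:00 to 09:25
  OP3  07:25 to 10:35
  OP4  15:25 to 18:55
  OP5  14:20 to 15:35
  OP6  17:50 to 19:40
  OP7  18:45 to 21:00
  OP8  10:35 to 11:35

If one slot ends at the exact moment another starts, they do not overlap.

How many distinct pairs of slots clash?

7

Sorted by start: OP2, OP3, OP1, OP8, OP5, OP4, OP6, OP7.
OP3 starts before OP2 ends → OP2 and OP3 overlap.
OP1 starts after OP2 ends, so OP2 has no further overlaps.
OP1 starts before OP3 ends → OP3 and OP1 overlap.
OP8 starts exactly when OP3 ends (back-to-back, no overlap), so OP3 has no further overlaps.
OP8 starts before OP1 ends → OP1 and OP8 overlap.
OP5 starts after OP1 ends, so OP1 has no further overlaps.
OP5 starts after OP8 ends, so OP8 has no further overlaps.
OP4 starts before OP5 ends → OP5 and OP4 overlap.
OP6 starts after OP5 ends, so OP5 has no further overlaps.
OP6 starts before OP4 ends → OP4 and OP6 overlap.
OP7 starts before OP4 ends → OP4 and OP7 overlap.
OP7 starts before OP6 ends → OP6 and OP7 overlap.
Overlapping pairs: OP1 & OP3, OP1 & OP8, OP2 & OP3, OP4 & OP5, OP4 & OP6, OP4 & OP7, OP6 & OP7 — 7 in total.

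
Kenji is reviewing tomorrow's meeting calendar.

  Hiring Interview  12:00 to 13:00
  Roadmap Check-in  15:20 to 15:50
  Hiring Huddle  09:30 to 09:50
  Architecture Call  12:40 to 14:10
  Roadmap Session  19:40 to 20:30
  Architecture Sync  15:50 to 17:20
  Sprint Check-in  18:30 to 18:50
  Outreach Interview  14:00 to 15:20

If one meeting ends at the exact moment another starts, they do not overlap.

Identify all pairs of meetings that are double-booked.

Architecture Call & Hiring Interview, Architecture Call & Outreach Interview

Two intervals overlap when each starts before the other ends.
Sorted by start: Hiring Huddle, Hiring Interview, Architecture Call, Outreach Interview, Roadmap Check-in, Architecture Sync, Sprint Check-in, Roadmap Session.
Hiring Interview starts after Hiring Huddle ends, so Hiring Huddle has no further overlaps.
Architecture Call starts before Hiring Interview ends → Hiring Interview and Architecture Call overlap.
Outreach Interview starts after Hiring Interview ends, so Hiring Interview has no further overlaps.
Outreach Interview starts before Architecture Call ends → Architecture Call and Outreach Interview overlap.
Roadmap Check-in starts after Architecture Call ends, so Architecture Call has no further overlaps.
Roadmap Check-in starts exactly when Outreach Interview ends (back-to-back, no overlap), so Outreach Interview has no further overlaps.
Architecture Sync starts exactly when Roadmap Check-in ends (back-to-back, no overlap), so Roadmap Check-in has no further overlaps.
Sprint Check-in starts after Architecture Sync ends, so Architecture Sync has no further overlaps.
Roadmap Session starts after Sprint Check-in ends.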